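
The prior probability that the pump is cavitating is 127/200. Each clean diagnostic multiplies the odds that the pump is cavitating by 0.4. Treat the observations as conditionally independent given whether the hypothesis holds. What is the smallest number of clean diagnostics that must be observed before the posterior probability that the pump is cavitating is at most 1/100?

6

Prior odds = 0.635/0.365 = 127/73.
Likelihood ratio per clean diagnostic = 0.4.
Target odds: 0.01 ÷ 0.99 = 1/99.
Require 0.4ⁿ ≤ 1/99 ÷ (127/73) = 73/12573.
0.4⁵ = 0.01024 is still above 73/12573 but 0.4⁶ = 64/15625 is at or below it, so n = 6.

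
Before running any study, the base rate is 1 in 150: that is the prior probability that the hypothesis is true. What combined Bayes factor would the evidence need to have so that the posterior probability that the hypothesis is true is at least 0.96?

3576

Prior odds = (1/150)/(149/150) = 1/149.
Target odds = 0.96/0.04 = 24.
Required Bayes factor = 24 ÷ (1/149) = 3576.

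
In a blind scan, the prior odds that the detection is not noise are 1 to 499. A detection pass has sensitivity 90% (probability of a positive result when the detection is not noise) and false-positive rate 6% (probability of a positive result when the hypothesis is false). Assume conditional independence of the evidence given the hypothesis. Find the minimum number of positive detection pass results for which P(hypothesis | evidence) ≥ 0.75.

Prior odds = 1/499.
Likelihood ratio of a positive result = 0.9/0.06 = 15.
Target odds: 0.75 ÷ 0.25 = 3.
Require 15ⁿ ≥ 3 ÷ (1/499) = 1497.
15² = 225 falls short of 1497 but 15³ = 3375 reaches it, so n = 3.

3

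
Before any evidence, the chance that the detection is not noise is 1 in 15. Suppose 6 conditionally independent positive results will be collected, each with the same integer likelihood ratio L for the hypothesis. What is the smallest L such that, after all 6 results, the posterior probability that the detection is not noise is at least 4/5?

Prior odds = (1/15)/(14/15) = 1/14.
Target odds = 0.8/0.2 = 4.
Need L⁶ ≥ 4 ÷ (1/14) = 56.
1⁶ = 1 < 56 ≤ 64 = 2⁶, so L = 2.

2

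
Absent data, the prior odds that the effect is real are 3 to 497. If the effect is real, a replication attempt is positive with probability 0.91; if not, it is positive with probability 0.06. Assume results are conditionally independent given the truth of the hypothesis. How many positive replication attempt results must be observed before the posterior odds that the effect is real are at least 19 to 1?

Prior odds = 3/497.
Likelihood ratio of a positive = 0.91/0.06 = 91/6.
Target odds = 19.
Need (3/497) × (91/6)ⁿ ≥ 19, i.e. (91/6)ⁿ ≥ 9443/3.
(91/6)² = 8281/36 falls short of 9443/3 but (91/6)³ = 753571/216 reaches it, so n = 3.

3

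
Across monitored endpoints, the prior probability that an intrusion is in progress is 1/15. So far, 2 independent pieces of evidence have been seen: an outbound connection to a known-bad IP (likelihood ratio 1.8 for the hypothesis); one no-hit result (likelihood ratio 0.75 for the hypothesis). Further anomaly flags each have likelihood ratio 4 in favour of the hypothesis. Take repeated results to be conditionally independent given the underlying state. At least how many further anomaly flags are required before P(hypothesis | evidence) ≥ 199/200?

6

Prior odds = (1/15)/(14/15) = 1/14.
Combined Bayes factor of the evidence already in hand = 1.8 × 0.75 = 1.35.
Odds after that evidence = (1/14) × 1.35 = 27/280.
Target odds = 0.995/0.005 = 199.
Need 4ⁿ ≥ 199 ÷ (27/280) = 55720/27.
4⁵ = 1024 falls short of 55720/27 but 4⁶ = 4096 reaches it, so n = 6.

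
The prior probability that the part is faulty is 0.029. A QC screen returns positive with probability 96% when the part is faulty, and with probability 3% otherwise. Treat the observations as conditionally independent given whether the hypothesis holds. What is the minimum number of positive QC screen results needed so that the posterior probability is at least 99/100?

3

Prior odds = 0.029/0.971 = 29/971.
Likelihood ratio of a positive result = 0.96/0.03 = 32.
Target odds: 0.99 ÷ 0.01 = 99.
Require 32ⁿ ≥ 99 ÷ (29/971) = 96129/29.
32² = 1024 falls short of 96129/29 but 32³ = 32768 reaches it, so n = 3.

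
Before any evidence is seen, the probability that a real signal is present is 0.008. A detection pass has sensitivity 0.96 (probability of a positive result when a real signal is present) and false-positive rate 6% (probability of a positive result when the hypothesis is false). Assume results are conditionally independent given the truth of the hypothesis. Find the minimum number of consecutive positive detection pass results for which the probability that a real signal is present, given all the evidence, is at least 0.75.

Prior odds: 0.008 ÷ 0.992 = 1/124.
Likelihood ratio of a positive result = 0.96/0.06 = 16.
Target posterior odds = 0.75/0.25 = 3.
Need (1/124) × 16ⁿ ≥ 3, i.e. 16ⁿ ≥ 372.
16² = 256 falls short of 372 but 16³ = 4096 reaches it, so n = 3.

3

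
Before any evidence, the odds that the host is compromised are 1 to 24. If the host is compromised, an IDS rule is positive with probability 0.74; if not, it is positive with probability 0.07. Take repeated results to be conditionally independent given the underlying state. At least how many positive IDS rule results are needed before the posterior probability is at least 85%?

Prior odds = 1/24.
Likelihood ratio of a positive = 0.74/0.07 = 74/7.
Target odds: 0.85 ÷ 0.15 = 17/3.
Need (1/24) × (74/7)ⁿ ≥ 17/3, i.e. (74/7)ⁿ ≥ 136.
(74/7)² = 5476/49 falls short of 136 but (74/7)³ = 405224/343 reaches it, so n = 3.

3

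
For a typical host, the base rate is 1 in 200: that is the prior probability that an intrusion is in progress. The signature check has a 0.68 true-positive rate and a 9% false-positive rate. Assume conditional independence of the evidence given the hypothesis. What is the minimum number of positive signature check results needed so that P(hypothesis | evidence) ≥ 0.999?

Prior odds: 0.005 ÷ 0.995 = 1/199.
Likelihood ratio of a positive result = 0.68/0.09 = 68/9.
Target odds: 0.999 ÷ 0.001 = 999.
Require (68/9)ⁿ ≥ 999 ÷ (1/199) = 198801.
(68/9)⁶ ≈186037 falls short of 198801 but (68/9)⁷ ≈1.40561e+06 reaches it, so n = 7.

7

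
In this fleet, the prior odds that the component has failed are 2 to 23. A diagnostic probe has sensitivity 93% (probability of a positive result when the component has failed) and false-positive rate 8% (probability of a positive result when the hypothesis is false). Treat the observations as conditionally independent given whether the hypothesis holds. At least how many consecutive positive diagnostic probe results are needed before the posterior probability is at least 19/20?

3

Prior odds = 2/23.
Likelihood ratio of a positive result = 0.93/0.08 = 11.625.
Target odds: 0.95 ÷ 0.05 = 19.
Require 11.625ⁿ ≥ 19 ÷ (2/23) = 218.5.
11.625² = 135.140625 falls short of 218.5 but 11.625³ = 804357/512 reaches it, so n = 3.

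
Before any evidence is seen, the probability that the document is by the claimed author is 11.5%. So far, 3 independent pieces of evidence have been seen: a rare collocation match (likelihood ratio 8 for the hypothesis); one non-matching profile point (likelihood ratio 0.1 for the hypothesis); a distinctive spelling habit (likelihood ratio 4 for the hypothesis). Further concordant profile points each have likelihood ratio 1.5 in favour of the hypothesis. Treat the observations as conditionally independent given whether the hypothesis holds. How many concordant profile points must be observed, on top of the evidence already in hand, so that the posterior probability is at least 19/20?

Prior odds = 0.115/0.885 = 23/177.
Combined Bayes factor of the evidence already in hand = 8 × 0.1 × 4 = 3.2.
Odds after that evidence = (23/177) × 3.2 = 368/885.
Target odds = 0.95/0.05 = 19.
Need 1.5ⁿ ≥ 19 ÷ (368/885) = 16815/368.
1.5⁹ = 19683/512 falls short of 16815/368 but 1.5¹⁰ = 59049/1024 reaches it, so n = 10.

10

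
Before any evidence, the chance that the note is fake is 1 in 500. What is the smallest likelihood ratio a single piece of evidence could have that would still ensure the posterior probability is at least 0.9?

Prior odds = 0.002/0.998 = 1/499.
Target odds = 0.9/0.1 = 9.
Required Bayes factor = 9 ÷ (1/499) = 4491.

4491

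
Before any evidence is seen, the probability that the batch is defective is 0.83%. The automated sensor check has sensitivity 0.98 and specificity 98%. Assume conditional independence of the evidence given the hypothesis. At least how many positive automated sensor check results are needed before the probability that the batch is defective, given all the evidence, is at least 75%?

Prior odds: 0.0083 ÷ 0.9917 = 83/9917.
False-positive rate = 1 − 0.98 = 0.02; likelihood ratio of a positive = 0.98/0.02 = 49.
Target odds: 0.75 ÷ 0.25 = 3.
Need (83/9917) × 49ⁿ ≥ 3, i.e. 49ⁿ ≥ 29751/83.
49¹ = 49 falls short of 29751/83 but 49² = 2401 reaches it, so n = 2.

2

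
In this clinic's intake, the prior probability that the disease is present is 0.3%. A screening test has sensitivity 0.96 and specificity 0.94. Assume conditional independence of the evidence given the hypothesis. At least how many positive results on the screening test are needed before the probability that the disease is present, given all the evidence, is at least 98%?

Prior odds: 0.003 ÷ 0.997 = 3/997.
False-positive rate = 1 − 0.94 = 0.06; likelihood ratio of a positive = 0.96/0.06 = 16.
Target posterior odds = 0.98/0.02 = 49.
Require 16ⁿ ≥ 49 ÷ (3/997) = 48853/3.
16³ = 4096 falls short of 48853/3 but 16⁴ = 65536 reaches it, so n = 4.

4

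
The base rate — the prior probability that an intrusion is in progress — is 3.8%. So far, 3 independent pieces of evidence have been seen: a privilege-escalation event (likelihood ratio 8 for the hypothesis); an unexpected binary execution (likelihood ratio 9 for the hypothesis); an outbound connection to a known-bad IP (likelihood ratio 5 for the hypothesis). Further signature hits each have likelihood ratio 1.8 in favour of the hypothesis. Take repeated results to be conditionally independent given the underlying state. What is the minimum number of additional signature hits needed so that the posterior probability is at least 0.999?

Prior odds = 0.038/0.962 = 19/481.
Combined Bayes factor of the evidence already in hand = 8 × 9 × 5 = 360.
Odds after that evidence = (19/481) × 360 = 6840/481.
Target odds = 0.999/0.001 = 999.
Need 1.8ⁿ ≥ 999 ÷ (6840/481) = 53391/760.
1.8⁷ = 4782969/78125 falls short of 53391/760 but 1.8⁸ = 43046721/390625 reaches it, so n = 8.

8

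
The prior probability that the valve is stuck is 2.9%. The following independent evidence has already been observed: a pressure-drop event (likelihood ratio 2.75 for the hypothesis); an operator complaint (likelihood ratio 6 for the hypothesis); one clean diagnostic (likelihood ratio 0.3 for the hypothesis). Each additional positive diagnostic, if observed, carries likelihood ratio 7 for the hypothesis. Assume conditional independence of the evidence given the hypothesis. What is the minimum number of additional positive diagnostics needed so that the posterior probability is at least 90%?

Prior odds = 0.029/0.971 = 29/971.
Combined Bayes factor of the evidence already in hand = 2.75 × 6 × 0.3 = 4.95.
Odds after that evidence = (29/971) × 4.95 = 2871/19420.
Target odds = 0.9/0.1 = 9.
Need 7ⁿ ≥ 9 ÷ (2871/19420) = 19420/319.
7² = 49 falls short of 19420/319 but 7³ = 343 reaches it, so n = 3.

3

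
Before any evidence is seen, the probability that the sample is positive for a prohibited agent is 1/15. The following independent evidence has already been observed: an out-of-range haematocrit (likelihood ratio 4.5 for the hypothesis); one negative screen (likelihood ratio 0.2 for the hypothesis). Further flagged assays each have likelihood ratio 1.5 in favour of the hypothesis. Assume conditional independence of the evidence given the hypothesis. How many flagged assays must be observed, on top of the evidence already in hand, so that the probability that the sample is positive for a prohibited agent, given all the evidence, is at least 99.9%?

Prior odds = (1/15)/(14/15) = 1/14.
Combined Bayes factor of the evidence already in hand = 4.5 × 0.2 = 0.9.
Odds after that evidence = (1/14) × 0.9 = 9/140.
Target odds = 0.999/0.001 = 999.
Need 1.5ⁿ ≥ 999 ÷ (9/140) = 15540.
1.5²³ ≈11222.7 falls short of 15540 but 1.5²⁴ ≈16834.1 reaches it, so n = 24.

24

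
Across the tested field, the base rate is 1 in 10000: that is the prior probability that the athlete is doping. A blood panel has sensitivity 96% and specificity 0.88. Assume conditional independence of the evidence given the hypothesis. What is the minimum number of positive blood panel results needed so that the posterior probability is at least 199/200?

7

Prior odds: 0.0001 ÷ 0.9999 = 1/9999.
False-positive rate = 1 − 0.88 = 0.12; likelihood ratio of a positive = 0.96/0.12 = 8.
Target posterior odds = 0.995/0.005 = 199.
Require 8ⁿ ≥ 199 ÷ (1/9999) = 1989801.
8⁶ = 262144 falls short of 1989801 but 8⁷ = 2097152 reaches it, so n = 7.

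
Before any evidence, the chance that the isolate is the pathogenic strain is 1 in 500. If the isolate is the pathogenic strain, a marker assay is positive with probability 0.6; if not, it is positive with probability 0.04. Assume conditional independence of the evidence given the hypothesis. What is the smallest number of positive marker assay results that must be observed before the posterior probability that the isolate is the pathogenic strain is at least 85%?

Prior odds = 0.002/0.998 = 1/499.
Likelihood ratio of a positive = 0.6/0.04 = 15.
Target odds: 0.85 ÷ 0.15 = 17/3.
Require 15ⁿ ≥ 17/3 ÷ (1/499) = 8483/3.
15² = 225 falls short of 8483/3 but 15³ = 3375 reaches it, so n = 3.

3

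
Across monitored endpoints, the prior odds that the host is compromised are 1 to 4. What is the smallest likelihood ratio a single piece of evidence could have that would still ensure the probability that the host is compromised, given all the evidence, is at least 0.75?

Prior odds = 0.25.
Target odds = 0.75/0.25 = 3.
Required Bayes factor = 3 ÷ 0.25 = 12.

12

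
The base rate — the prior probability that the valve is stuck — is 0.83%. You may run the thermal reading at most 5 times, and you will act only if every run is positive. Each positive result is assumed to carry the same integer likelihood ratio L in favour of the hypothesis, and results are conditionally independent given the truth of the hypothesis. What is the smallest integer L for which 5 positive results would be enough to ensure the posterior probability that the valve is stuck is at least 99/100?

7

Prior odds = 0.0083/0.9917 = 83/9917.
Target odds = 0.99/0.01 = 99.
Need L⁵ ≥ 99 ÷ (83/9917) = 981783/83.
6⁵ = 7776 < 981783/83 ≤ 16807 = 7⁵, so L = 7.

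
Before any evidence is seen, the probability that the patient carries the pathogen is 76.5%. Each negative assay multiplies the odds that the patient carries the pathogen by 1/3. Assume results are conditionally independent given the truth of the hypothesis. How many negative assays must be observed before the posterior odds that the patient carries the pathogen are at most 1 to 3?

3

Prior odds = 0.765/0.235 = 153/47.
Likelihood ratio per negative assay = 1/3.
Target odds = 1/3.
Require (1/3)ⁿ ≤ 1/3 ÷ (153/47) = 47/459.
(1/3)² = 1/9 is still above 47/459 but (1/3)³ = 1/27 is at or below it, so n = 3.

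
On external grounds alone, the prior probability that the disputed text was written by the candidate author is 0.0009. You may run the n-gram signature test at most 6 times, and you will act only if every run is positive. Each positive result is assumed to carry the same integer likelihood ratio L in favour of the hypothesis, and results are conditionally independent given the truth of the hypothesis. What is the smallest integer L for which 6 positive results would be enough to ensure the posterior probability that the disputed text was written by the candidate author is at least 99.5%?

8

Prior odds = 0.0009/0.9991 = 9/9991.
Target odds = 0.995/0.005 = 199.
Need L⁶ ≥ 199 ÷ (9/9991) = 1988209/9.
7⁶ = 117649 < 1988209/9 ≤ 262144 = 8⁶, so L = 8.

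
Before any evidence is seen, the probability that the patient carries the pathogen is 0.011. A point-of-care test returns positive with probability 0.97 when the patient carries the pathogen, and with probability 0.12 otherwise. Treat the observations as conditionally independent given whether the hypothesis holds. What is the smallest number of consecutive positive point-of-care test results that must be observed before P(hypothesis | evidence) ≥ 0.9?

Prior odds = 0.011/0.989 = 11/989.
Likelihood ratio of a positive result = 0.97/0.12 = 97/12.
Target odds: 0.9 ÷ 0.1 = 9.
Require (97/12)ⁿ ≥ 9 ÷ (11/989) = 8901/11.
(97/12)³ = 912673/1728 falls short of 8901/11 but (97/12)⁴ = 88529281/20736 reaches it, so n = 4.

4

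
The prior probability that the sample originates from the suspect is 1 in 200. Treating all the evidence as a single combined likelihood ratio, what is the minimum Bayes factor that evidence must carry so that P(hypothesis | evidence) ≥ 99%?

Prior odds = 0.005/0.995 = 1/199.
Target odds = 0.99/0.01 = 99.
Required Bayes factor = 99 ÷ (1/199) = 19701.

19701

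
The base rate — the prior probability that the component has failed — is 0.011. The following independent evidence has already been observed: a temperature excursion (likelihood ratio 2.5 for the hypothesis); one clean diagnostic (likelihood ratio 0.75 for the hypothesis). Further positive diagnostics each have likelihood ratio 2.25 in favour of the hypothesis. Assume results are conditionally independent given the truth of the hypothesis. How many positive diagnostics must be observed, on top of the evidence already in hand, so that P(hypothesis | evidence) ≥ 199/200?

12

Prior odds = 0.011/0.989 = 11/989.
Combined Bayes factor of the evidence already in hand = 2.5 × 0.75 = 1.875.
Odds after that evidence = (11/989) × 1.875 = 165/7912.
Target odds = 0.995/0.005 = 199.
Need 2.25ⁿ ≥ 199 ÷ (165/7912) = 1574488/165.
2.25¹¹ ≈7481.83 falls short of 1574488/165 but 2.25¹² ≈16834.1 reaches it, so n = 12.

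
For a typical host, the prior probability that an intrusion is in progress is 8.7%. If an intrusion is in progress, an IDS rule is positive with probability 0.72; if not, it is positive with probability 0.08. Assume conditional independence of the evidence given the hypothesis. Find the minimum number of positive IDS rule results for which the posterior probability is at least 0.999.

5

Prior odds = 0.087/0.913 = 87/913.
Likelihood ratio of a positive = 0.72/0.08 = 9.
Target odds: 0.999 ÷ 0.001 = 999.
Need (87/913) × 9ⁿ ≥ 999, i.e. 9ⁿ ≥ 304029/29.
9⁴ = 6561 falls short of 304029/29 but 9⁵ = 59049 reaches it, so n = 5.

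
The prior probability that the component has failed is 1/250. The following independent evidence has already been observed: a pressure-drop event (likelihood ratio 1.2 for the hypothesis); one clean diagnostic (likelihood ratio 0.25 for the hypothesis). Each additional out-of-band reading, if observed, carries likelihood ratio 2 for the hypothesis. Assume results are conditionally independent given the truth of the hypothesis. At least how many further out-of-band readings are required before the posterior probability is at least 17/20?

13

Prior odds = 0.004/0.996 = 1/249.
Combined Bayes factor of the evidence already in hand = 1.2 × 0.25 = 0.3.
Odds after that evidence = (1/249) × 0.3 = 1/830.
Target odds = 0.85/0.15 = 17/3.
Need 2ⁿ ≥ 17/3 ÷ (1/830) = 14110/3.
2¹² = 4096 falls short of 14110/3 but 2¹³ = 8192 reaches it, so n = 13.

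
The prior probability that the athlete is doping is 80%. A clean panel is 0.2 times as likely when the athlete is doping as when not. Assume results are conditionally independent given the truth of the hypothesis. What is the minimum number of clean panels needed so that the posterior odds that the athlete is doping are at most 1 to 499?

Prior odds = 0.8/0.2 = 4.
Likelihood ratio per clean panel = 0.2.
Target odds = 1/499.
Require 0.2ⁿ ≤ 1/499 ÷ 4 = 1/1996.
0.2⁴ = 0.0016 is still above 1/1996 but 0.2⁵ = 0.00032 is at or below it, so n = 5.

5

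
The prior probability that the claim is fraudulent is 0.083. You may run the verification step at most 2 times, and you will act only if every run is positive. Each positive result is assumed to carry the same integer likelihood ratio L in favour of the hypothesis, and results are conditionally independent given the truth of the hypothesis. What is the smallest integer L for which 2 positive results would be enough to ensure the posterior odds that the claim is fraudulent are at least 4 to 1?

7

Prior odds = 0.083/0.917 = 83/917.
Target odds = 4.
Need L² ≥ 4 ÷ (83/917) = 3668/83.
6² = 36 < 3668/83 ≤ 49 = 7², so L = 7.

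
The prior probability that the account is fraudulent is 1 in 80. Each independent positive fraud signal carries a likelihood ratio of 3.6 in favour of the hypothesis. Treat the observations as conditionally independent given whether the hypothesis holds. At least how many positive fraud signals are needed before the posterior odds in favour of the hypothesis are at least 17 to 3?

Prior odds = 0.0125/0.9875 = 1/79.
Likelihood ratio per positive fraud signal = 3.6.
Target odds = 17/3.
Require 3.6ⁿ ≥ 17/3 ÷ (1/79) = 1343/3.
3.6⁴ = 167.9616 falls short of 1343/3 but 3.6⁵ = 604.66176 reaches it, so n = 5.

5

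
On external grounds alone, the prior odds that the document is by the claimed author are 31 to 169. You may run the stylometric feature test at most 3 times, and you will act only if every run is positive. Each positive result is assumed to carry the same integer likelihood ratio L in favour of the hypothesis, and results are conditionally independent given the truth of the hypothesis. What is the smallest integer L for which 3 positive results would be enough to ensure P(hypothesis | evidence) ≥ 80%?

3

Prior odds = 31/169.
Target odds = 0.8/0.2 = 4.
Need L³ ≥ 4 ÷ (31/169) = 676/31.
2³ = 8 < 676/31 ≤ 27 = 3³, so L = 3.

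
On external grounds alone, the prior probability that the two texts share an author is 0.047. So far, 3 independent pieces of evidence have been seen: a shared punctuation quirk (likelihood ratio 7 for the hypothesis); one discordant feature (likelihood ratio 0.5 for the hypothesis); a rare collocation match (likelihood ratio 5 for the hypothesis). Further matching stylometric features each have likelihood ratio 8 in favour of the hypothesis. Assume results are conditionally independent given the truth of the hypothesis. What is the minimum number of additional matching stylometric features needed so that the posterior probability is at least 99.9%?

4

Prior odds = 0.047/0.953 = 47/953.
Combined Bayes factor of the evidence already in hand = 7 × 0.5 × 5 = 17.5.
Odds after that evidence = (47/953) × 17.5 = 1645/1906.
Target odds = 0.999/0.001 = 999.
Need 8ⁿ ≥ 999 ÷ (1645/1906) = 1904094/1645.
8³ = 512 falls short of 1904094/1645 but 8⁴ = 4096 reaches it, so n = 4.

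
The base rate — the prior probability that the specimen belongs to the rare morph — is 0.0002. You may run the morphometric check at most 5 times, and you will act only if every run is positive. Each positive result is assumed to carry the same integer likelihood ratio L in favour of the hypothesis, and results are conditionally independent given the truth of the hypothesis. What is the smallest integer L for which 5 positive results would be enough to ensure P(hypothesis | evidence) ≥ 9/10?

9

Prior odds = 0.0002/0.9998 = 1/4999.
Target odds = 0.9/0.1 = 9.
Need L⁵ ≥ 9 ÷ (1/4999) = 44991.
8⁵ = 32768 < 44991 ≤ 59049 = 9⁵, so L = 9.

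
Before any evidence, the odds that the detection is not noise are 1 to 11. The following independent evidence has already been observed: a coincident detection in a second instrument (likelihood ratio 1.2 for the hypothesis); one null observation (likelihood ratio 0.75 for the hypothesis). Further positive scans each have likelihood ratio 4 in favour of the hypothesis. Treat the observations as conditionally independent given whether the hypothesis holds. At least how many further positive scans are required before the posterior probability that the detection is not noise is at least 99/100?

6

Prior odds = 1/11.
Combined Bayes factor of the evidence already in hand = 1.2 × 0.75 = 0.9.
Odds after that evidence = (1/11) × 0.9 = 9/110.
Target odds = 0.99/0.01 = 99.
Need 4ⁿ ≥ 99 ÷ (9/110) = 1210.
4⁵ = 1024 falls short of 1210 but 4⁶ = 4096 reaches it, so n = 6.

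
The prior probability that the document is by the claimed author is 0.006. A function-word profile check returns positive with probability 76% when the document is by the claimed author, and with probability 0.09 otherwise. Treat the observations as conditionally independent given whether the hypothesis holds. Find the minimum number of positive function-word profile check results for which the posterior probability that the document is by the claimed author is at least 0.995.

Prior odds = 0.006/0.994 = 3/497.
Likelihood ratio of a positive result = 0.76/0.09 = 76/9.
Target posterior odds = 0.995/0.005 = 199.
Require (76/9)ⁿ ≥ 199 ÷ (3/497) = 98903/3.
(76/9)⁴ = 33362176/6561 falls short of 98903/3 but (76/9)⁵ ≈42939.3 reaches it, so n = 5.

5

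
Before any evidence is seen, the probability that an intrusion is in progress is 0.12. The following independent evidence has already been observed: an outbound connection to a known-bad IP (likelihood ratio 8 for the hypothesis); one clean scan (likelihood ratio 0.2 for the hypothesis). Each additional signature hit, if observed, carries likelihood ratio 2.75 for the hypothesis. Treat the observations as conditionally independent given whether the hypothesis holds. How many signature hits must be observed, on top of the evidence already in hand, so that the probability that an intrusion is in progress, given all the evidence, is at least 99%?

7

Prior odds = 0.12/0.88 = 3/22.
Combined Bayes factor of the evidence already in hand = 8 × 0.2 = 1.6.
Odds after that evidence = (3/22) × 1.6 = 12/55.
Target odds = 0.99/0.01 = 99.
Need 2.75ⁿ ≥ 99 ÷ (12/55) = 453.75.
2.75⁶ = 1771561/4096 falls short of 453.75 but 2.75⁷ = 19487171/16384 reaches it, so n = 7.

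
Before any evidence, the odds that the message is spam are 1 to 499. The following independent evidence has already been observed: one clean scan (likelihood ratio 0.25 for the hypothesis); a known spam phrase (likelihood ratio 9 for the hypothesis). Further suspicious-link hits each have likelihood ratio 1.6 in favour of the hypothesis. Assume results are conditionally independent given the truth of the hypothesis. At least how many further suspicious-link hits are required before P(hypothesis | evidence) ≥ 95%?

Prior odds = 1/499.
Combined Bayes factor of the evidence already in hand = 0.25 × 9 = 2.25.
Odds after that evidence = (1/499) × 2.25 = 9/1996.
Target odds = 0.95/0.05 = 19.
Need 1.6ⁿ ≥ 19 ÷ (9/1996) = 37924/9.
1.6¹⁷ ≈2951.48 falls short of 37924/9 but 1.6¹⁸ ≈4722.37 reaches it, so n = 18.

18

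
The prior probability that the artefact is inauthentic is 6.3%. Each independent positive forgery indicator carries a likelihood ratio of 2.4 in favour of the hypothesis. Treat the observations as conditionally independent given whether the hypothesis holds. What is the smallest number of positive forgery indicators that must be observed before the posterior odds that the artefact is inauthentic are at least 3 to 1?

Prior odds: 0.063 ÷ 0.937 = 63/937.
Likelihood ratio per positive forgery indicator = 2.4.
Target odds = 3.
Need (63/937) × 2.4ⁿ ≥ 3, i.e. 2.4ⁿ ≥ 937/21.
2.4⁴ = 33.1776 falls short of 937/21 but 2.4⁵ = 79.62624 reaches it, so n = 5.

5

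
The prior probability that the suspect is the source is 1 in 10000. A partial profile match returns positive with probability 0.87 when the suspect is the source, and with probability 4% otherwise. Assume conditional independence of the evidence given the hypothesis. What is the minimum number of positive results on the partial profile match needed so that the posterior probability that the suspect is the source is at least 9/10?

Prior odds = 0.0001/0.9999 = 1/9999.
Likelihood ratio of a positive result = 0.87/0.04 = 21.75.
Target odds: 0.9 ÷ 0.1 = 9.
Need (1/9999) × 21.75ⁿ ≥ 9, i.e. 21.75ⁿ ≥ 89991.
21.75³ = 658503/64 falls short of 89991 but 21.75⁴ = 57289761/256 reaches it, so n = 4.

4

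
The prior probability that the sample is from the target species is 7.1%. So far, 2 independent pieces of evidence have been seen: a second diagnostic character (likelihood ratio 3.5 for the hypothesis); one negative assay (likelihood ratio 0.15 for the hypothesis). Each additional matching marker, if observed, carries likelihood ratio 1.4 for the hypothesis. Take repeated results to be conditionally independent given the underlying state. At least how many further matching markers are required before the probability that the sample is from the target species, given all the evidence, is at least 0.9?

17

Prior odds = 0.071/0.929 = 71/929.
Combined Bayes factor of the evidence already in hand = 3.5 × 0.15 = 0.525.
Odds after that evidence = (71/929) × 0.525 = 1491/37160.
Target odds = 0.9/0.1 = 9.
Need 1.4ⁿ ≥ 9 ÷ (1491/37160) = 111480/497.
1.4¹⁶ ≈217.795 falls short of 111480/497 but 1.4¹⁷ ≈304.913 reaches it, so n = 17.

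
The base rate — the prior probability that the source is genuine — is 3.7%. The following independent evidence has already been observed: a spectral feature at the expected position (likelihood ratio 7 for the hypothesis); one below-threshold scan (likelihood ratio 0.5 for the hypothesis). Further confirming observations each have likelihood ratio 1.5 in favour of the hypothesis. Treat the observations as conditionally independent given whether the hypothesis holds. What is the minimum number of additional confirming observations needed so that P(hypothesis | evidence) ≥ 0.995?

19

Prior odds = 0.037/0.963 = 37/963.
Combined Bayes factor of the evidence already in hand = 7 × 0.5 = 3.5.
Odds after that evidence = (37/963) × 3.5 = 259/1926.
Target odds = 0.995/0.005 = 199.
Need 1.5ⁿ ≥ 199 ÷ (259/1926) = 383274/259.
1.5¹⁸ = 387420489/262144 falls short of 383274/259 but 1.5¹⁹ ≈2216.84 reaches it, so n = 19.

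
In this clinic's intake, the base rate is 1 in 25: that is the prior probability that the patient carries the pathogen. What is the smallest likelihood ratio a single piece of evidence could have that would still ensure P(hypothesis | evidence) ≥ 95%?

456

Prior odds = 0.04/0.96 = 1/24.
Target odds = 0.95/0.05 = 19.
Required Bayes factor = 19 ÷ (1/24) = 456.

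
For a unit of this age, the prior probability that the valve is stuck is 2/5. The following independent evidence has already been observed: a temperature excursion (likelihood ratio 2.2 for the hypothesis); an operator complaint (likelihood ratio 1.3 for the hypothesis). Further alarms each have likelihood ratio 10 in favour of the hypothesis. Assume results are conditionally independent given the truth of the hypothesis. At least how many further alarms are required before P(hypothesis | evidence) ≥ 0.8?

1

Prior odds = 0.4/0.6 = 2/3.
Combined Bayes factor of the evidence already in hand = 2.2 × 1.3 = 2.86.
Odds after that evidence = (2/3) × 2.86 = 143/75.
Target odds = 0.8/0.2 = 4.
Need 10ⁿ ≥ 4 ÷ (143/75) = 300/143.
10¹ = 10, which meets the required 300/143; so n = 1.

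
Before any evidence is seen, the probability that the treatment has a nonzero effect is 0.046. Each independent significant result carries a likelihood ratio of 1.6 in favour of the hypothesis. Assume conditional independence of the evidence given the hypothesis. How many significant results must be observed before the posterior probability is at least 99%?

17

Prior odds = 0.046/0.954 = 23/477.
Likelihood ratio per significant result = 1.6.
Target posterior odds = 0.99/0.01 = 99.
Require 1.6ⁿ ≥ 99 ÷ (23/477) = 47223/23.
1.6¹⁶ ≈1844.67 falls short of 47223/23 but 1.6¹⁷ ≈2951.48 reaches it, so n = 17.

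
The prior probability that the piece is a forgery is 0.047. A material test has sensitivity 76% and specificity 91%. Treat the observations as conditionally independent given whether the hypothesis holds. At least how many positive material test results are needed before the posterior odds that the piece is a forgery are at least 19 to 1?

3

Prior odds = 0.047/0.953 = 47/953.
False-positive rate = 1 − 0.91 = 0.09; likelihood ratio of a positive = 0.76/0.09 = 76/9.
Target odds = 19.
Require (76/9)ⁿ ≥ 19 ÷ (47/953) = 18107/47.
(76/9)² = 5776/81 falls short of 18107/47 but (76/9)³ = 438976/729 reaches it, so n = 3.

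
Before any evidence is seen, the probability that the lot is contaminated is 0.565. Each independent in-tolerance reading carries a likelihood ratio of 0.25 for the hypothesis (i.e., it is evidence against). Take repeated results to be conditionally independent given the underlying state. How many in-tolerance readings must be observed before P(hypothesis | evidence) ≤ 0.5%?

5

Prior odds: 0.565 ÷ 0.435 = 113/87.
Likelihood ratio per in-tolerance reading = 0.25.
Target odds: 0.005 ÷ 0.995 = 1/199.
Need (113/87) × 0.25ⁿ ≤ 1/199, i.e. 0.25ⁿ ≤ 87/22487.
0.25⁴ = 0.00390625 is still above 87/22487 but 0.25⁵ = 1/1024 is at or below it, so n = 5.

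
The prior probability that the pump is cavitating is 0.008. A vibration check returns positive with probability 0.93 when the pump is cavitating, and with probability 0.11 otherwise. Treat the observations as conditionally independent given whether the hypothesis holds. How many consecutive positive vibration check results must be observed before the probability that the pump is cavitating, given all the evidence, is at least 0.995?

5

Prior odds: 0.008 ÷ 0.992 = 1/124.
Likelihood ratio of a positive result = 0.93/0.11 = 93/11.
Target odds: 0.995 ÷ 0.005 = 199.
Need (1/124) × (93/11)ⁿ ≥ 199, i.e. (93/11)ⁿ ≥ 24676.
(93/11)⁴ = 74805201/14641 falls short of 24676 but (93/11)⁵ ≈43196.8 reaches it, so n = 5.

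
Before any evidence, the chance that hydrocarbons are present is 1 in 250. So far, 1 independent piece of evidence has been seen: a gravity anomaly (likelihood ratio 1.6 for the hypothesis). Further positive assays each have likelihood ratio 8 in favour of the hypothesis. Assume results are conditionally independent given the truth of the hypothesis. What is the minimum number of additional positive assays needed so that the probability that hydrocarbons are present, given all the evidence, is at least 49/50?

Prior odds = 0.004/0.996 = 1/249.
Bayes factor of the evidence already in hand = 1.6.
Odds after that evidence = (1/249) × 1.6 = 8/1245.
Target odds = 0.98/0.02 = 49.
Need 8ⁿ ≥ 49 ÷ (8/1245) = 7625.625.
8⁴ = 4096 falls short of 7625.625 but 8⁵ = 32768 reaches it, so n = 5.

5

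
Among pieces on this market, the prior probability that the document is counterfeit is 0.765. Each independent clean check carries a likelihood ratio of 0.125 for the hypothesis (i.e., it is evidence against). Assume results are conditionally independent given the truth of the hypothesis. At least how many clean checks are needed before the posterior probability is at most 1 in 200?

4

Prior odds: 0.765 ÷ 0.235 = 153/47.
Likelihood ratio per clean check = 0.125.
Target odds: 0.005 ÷ 0.995 = 1/199.
Need (153/47) × 0.125ⁿ ≤ 1/199, i.e. 0.125ⁿ ≤ 47/30447.
0.125³ = 0.001953125 is still above 47/30447 but 0.125⁴ = 1/4096 is at or below it, so n = 4.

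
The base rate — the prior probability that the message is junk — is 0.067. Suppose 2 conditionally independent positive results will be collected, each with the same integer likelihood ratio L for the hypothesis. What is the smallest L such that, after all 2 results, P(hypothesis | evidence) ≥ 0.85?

9

Prior odds = 0.067/0.933 = 67/933.
Target odds = 0.85/0.15 = 17/3.
Need L² ≥ 17/3 ÷ (67/933) = 5287/67.
8² = 64 < 5287/67 ≤ 81 = 9², so L = 9.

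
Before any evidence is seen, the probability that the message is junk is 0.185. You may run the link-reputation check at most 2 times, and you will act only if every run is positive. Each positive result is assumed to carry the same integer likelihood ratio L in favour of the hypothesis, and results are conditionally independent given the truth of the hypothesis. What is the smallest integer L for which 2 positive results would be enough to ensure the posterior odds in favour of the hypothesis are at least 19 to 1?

10

Prior odds = 0.185/0.815 = 37/163.
Target odds = 19.
Need L² ≥ 19 ÷ (37/163) = 3097/37.
9² = 81 < 3097/37 ≤ 100 = 10², so L = 10.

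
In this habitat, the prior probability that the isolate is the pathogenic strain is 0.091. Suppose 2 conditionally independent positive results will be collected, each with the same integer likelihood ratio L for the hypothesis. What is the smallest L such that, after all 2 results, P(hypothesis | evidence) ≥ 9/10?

10

Prior odds = 0.091/0.909 = 91/909.
Target odds = 0.9/0.1 = 9.
Need L² ≥ 9 ÷ (91/909) = 8181/91.
9² = 81 < 8181/91 ≤ 100 = 10², so L = 10.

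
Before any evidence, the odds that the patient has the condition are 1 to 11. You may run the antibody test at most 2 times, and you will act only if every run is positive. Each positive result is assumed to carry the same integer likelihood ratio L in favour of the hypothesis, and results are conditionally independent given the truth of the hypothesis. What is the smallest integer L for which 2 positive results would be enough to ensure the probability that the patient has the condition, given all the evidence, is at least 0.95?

Prior odds = 1/11.
Target odds = 0.95/0.05 = 19.
Need L² ≥ 19 ÷ (1/11) = 209.
14² = 196 < 209 ≤ 225 = 15², so L = 15.

15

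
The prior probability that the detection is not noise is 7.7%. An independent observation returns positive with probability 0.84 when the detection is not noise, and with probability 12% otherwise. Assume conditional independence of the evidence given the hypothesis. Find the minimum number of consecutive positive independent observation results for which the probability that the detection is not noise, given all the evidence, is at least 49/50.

Prior odds = 0.077/0.923 = 77/923.
Likelihood ratio of a positive result = 0.84/0.12 = 7.
Target odds: 0.98 ÷ 0.02 = 49.
Need (77/923) × 7ⁿ ≥ 49, i.e. 7ⁿ ≥ 6461/11.
7³ = 343 falls short of 6461/11 but 7⁴ = 2401 reaches it, so n = 4.

4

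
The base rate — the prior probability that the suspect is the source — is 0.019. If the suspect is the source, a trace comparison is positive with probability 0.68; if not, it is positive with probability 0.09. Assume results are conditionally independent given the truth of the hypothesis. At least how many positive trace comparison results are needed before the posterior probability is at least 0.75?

Prior odds = 0.019/0.981 = 19/981.
Likelihood ratio of a positive = 0.68/0.09 = 68/9.
Target posterior odds = 0.75/0.25 = 3.
Need (19/981) × (68/9)ⁿ ≥ 3, i.e. (68/9)ⁿ ≥ 2943/19.
(68/9)² = 4624/81 falls short of 2943/19 but (68/9)³ = 314432/729 reaches it, so n = 3.

3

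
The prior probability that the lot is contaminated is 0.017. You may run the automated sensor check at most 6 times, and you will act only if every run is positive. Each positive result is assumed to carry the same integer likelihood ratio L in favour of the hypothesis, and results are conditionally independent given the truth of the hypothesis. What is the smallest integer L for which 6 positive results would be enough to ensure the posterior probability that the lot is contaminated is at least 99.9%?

7

Prior odds = 0.017/0.983 = 17/983.
Target odds = 0.999/0.001 = 999.
Need L⁶ ≥ 999 ÷ (17/983) = 982017/17.
6⁶ = 46656 < 982017/17 ≤ 117649 = 7⁶, so L = 7.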